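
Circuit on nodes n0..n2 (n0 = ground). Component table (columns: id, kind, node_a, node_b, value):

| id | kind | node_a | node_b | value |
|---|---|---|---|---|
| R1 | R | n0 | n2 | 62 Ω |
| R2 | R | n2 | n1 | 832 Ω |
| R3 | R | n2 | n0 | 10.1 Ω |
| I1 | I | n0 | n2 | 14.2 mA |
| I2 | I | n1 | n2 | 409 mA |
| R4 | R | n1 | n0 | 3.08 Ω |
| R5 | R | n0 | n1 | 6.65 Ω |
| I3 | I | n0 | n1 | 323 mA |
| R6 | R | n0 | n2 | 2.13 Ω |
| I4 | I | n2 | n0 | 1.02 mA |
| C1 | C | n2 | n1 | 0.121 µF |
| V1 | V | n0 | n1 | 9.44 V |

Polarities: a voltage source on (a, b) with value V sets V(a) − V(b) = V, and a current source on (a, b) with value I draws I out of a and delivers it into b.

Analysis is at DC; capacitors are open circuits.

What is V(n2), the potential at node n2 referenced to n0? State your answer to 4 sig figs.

MNA unknowns: 2 node voltages V₁..V_2 plus 1 source current (V1)
R1: Y=0.01613 on G[0,2]
R2: Y=0.001202 on G[2,1]
R3: Y=0.09901 on G[2,0]
I1: z[0]−=0.0142, z[2]+=0.0142
I2: z[1]−=0.409, z[2]+=0.409
R4: Y=0.3247 on G[1,0]
R5: Y=0.1504 on G[0,1]
I3: z[0]−=0.323, z[1]+=0.323
R6: Y=0.4695 on G[0,2]
I4: z[2]−=0.00102, z[0]+=0.00102
C1: Y=0.000 on G[2,1]
V1: row V0−V1=9.44, i_V1 at 0,1
solve → V1=-9.440, V2=0.7013
aux → i_V1=-4.411

0.7013 V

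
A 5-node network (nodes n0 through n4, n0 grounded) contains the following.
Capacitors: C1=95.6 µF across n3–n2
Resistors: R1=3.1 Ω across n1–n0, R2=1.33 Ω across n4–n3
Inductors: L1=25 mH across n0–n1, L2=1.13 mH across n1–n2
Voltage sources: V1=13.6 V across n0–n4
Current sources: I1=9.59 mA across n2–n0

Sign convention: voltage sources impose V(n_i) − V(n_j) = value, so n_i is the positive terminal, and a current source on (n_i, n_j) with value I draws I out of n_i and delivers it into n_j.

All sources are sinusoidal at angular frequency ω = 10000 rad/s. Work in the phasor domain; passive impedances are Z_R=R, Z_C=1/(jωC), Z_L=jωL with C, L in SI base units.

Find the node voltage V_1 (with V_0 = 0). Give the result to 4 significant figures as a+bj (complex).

-1.529+3.441j V

Apply KCL at each of the 4 non-ground nodes and solve the resulting linear system.
Node n1: branches {R1, L1, L2} → V_1 = -1.529+3.441j
Node n2: branches {C1, L2, I1} → V_2 = -14.14-1.976j
Node n3: branches {C1, R2} → V_3 = -12.98-1.485j
Node n4: branches {R2, V1} → V_4 = -13.60+0.000j
Source currents: i(V1)=-0.4698+1.116j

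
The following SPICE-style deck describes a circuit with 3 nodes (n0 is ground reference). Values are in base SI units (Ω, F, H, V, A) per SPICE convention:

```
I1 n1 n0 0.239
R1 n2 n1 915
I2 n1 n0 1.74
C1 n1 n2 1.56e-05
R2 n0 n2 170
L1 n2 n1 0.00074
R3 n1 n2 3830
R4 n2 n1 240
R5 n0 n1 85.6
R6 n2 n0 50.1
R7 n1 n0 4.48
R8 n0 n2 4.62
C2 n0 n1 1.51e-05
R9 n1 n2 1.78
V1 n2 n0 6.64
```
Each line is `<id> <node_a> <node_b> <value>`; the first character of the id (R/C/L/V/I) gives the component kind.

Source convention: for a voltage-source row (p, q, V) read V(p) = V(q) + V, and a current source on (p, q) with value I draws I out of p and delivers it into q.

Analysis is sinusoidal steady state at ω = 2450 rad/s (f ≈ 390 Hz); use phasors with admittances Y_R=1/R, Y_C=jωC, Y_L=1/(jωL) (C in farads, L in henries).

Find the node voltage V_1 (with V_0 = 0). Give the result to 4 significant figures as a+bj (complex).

MNA unknowns: 2 node voltages V₁..V_2 plus 1 source current (V1)
I1: z[1]−=0.239, z[0]+=0.239
R1: Y=0.001093+0.000j on G[2,1]
I2: z[1]−=1.74, z[0]+=1.74
C1: Y=0.000+0.03822j on G[1,2]
R2: Y=0.005882+0.000j on G[0,2]
L1: Y=0.000-0.5516j on G[2,1]
R3: Y=0.0002611+0.000j on G[1,2]
R4: Y=0.004167+0.000j on G[2,1]
R5: Y=0.01168+0.000j on G[0,1]
R6: Y=0.01996+0.000j on G[2,0]
R7: Y=0.2232+0.000j on G[1,0]
R8: Y=0.2165+0.000j on G[0,2]
C2: Y=0.000+0.03700j on G[0,1]
R9: Y=0.5618+0.000j on G[1,2]
V1: row V2−V0=6.64, i_V1 at 2,0
solve → V1=3.513-2.163j, V2=6.640+0.000j
aux → i_V1=-4.493+0.3781j

3.513-2.163j V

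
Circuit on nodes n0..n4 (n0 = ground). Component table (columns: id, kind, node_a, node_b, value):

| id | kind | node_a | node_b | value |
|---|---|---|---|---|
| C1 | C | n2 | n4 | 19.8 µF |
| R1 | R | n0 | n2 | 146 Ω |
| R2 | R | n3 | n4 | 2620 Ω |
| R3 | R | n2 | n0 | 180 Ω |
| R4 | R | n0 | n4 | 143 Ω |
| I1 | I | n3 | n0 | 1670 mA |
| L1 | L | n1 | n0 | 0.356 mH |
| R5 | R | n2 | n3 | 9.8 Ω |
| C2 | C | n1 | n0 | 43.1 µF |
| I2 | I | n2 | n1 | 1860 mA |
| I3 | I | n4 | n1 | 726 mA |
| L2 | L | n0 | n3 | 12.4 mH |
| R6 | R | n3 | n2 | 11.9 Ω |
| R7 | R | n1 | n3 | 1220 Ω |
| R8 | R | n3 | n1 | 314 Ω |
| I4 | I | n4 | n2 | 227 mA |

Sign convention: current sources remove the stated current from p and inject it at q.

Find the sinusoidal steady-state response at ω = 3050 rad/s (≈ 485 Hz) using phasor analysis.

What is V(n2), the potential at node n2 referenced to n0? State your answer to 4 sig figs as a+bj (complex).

Element admittances at ω=3050 rad/s:
  Y(C1) = 0.000+0.06039j S between n2,n4
  Y(R1) = 0.006849+0.000j S between n0,n2
  Y(R2) = 0.0003817+0.000j S between n3,n4
  Y(R3) = 0.005556+0.000j S between n2,n0
  Y(R4) = 0.006993+0.000j S between n0,n4
  I1: injects 1.67 A into n0 (from n3)
  Y(L1) = 0.000-0.9210j S between n1,n0
  Y(R5) = 0.1020+0.000j S between n2,n3
  Y(C2) = 0.000+0.1315j S between n1,n0
  I2: injects 1.86 A into n1 (from n2)
  I3: injects 0.726 A into n1 (from n4)
  Y(L2) = 0.000-0.02644j S between n0,n3
  Y(R6) = 0.08403+0.000j S between n3,n2
  Y(R7) = 0.0008197+0.000j S between n1,n3
  Y(R8) = 0.003185+0.000j S between n3,n1
  I4: injects 0.227 A into n2 (from n4)
Assemble and solve the 4×4 MNA system:
  V(n1)=0.4862+2.895j  V(n2)=-80.37-84.48j  V(n3)=-74.51-92.97j  V(n4)=-71.56-76.97j

-80.37-84.48j V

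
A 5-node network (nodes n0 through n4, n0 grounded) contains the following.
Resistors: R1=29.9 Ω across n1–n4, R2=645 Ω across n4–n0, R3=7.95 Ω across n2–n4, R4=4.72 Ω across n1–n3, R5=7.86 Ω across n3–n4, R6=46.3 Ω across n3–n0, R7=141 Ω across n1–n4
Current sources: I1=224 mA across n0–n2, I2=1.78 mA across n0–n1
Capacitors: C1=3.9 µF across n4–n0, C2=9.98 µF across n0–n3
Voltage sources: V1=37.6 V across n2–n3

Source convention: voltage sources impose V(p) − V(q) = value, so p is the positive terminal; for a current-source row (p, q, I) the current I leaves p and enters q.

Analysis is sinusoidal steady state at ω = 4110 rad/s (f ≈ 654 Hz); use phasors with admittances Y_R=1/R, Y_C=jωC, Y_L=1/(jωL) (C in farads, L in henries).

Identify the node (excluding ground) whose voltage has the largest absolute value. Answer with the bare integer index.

MNA unknowns: 4 node voltages V₁..V_4 plus 1 source current (V1)
R1: Y=0.03344+0.000j on G[1,4]
I1: z[0]−=0.224, z[2]+=0.224
I2: z[0]−=0.00178, z[1]+=0.00178
R2: Y=0.001550+0.000j on G[4,0]
C1: Y=0.000+0.01603j on G[4,0]
R3: Y=0.1258+0.000j on G[2,4]
C2: Y=0.000+0.04102j on G[0,3]
R4: Y=0.2119+0.000j on G[1,3]
R5: Y=0.1272+0.000j on G[3,4]
R6: Y=0.02160+0.000j on G[3,0]
R7: Y=0.007092+0.000j on G[1,4]
V1: row V2−V3=37.6, i_V1 at 2,3
solve → V1=-0.1203-4.535j, V2=34.88-4.419j, V3=-2.716-4.419j, V4=13.40-5.140j
aux → i_V1=-2.478-0.09065j

2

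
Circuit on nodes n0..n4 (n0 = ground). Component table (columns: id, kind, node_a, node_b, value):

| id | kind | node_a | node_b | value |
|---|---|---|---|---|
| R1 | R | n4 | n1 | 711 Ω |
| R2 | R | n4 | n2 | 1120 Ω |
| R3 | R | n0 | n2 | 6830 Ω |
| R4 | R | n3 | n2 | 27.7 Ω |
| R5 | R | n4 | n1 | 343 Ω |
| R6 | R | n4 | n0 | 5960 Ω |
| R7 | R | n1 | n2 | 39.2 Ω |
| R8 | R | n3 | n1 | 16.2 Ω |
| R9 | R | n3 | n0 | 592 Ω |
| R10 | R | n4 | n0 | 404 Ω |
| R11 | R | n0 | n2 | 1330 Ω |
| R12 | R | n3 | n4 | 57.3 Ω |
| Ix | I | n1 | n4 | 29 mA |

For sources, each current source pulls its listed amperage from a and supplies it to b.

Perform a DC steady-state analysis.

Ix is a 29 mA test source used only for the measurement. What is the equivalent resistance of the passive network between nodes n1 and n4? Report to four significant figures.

R_eq = 49.67 Ω

Element admittances at DC:
  Y(R1) = 0.001406 S between n4,n1
  Y(R2) = 0.0008929 S between n4,n2
  Y(R3) = 0.0001464 S between n0,n2
  Y(R4) = 0.03610 S between n3,n2
  Y(R5) = 0.002915 S between n4,n1
  Y(R6) = 0.0001678 S between n4,n0
  Y(R7) = 0.02551 S between n1,n2
  Y(R8) = 0.06173 S between n3,n1
  Y(R9) = 0.001689 S between n3,n0
  Y(R10) = 0.002475 S between n4,n0
  Y(R11) = 0.0007519 S between n0,n2
  Y(R12) = 0.01745 S between n3,n4
  Ix: injects 0.029 A into n4 (from n1)
Assemble and solve the 4×4 MNA system:
  V(n1)=-0.8545  V(n2)=-0.6582  V(n3)=-0.5667  V(n4)=0.5859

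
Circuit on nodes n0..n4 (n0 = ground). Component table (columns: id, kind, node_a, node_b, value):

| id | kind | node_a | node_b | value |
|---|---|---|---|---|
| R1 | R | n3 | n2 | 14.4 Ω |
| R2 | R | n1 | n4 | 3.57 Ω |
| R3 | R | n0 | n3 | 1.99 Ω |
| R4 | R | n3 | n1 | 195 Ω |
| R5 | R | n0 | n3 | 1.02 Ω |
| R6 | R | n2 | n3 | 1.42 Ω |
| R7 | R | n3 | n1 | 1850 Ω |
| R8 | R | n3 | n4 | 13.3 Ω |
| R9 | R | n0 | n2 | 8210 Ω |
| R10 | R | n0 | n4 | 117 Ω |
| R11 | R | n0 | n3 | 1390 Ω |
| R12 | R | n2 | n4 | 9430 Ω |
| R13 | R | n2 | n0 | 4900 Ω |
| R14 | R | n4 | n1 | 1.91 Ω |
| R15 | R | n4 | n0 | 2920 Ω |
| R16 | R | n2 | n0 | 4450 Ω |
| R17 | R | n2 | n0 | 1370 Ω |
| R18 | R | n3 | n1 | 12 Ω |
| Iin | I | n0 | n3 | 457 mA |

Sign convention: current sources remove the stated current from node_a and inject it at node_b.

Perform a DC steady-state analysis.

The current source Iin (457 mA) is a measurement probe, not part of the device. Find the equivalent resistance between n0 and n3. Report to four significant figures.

R_eq = 0.6697 Ω

Element admittances at DC:
  Y(R1) = 0.06944 S between n3,n2
  Y(R2) = 0.2801 S between n1,n4
  Y(R3) = 0.5025 S between n0,n3
  Y(R4) = 0.005128 S between n3,n1
  Y(R5) = 0.9804 S between n0,n3
  Y(R6) = 0.7042 S between n2,n3
  Y(R7) = 0.0005405 S between n3,n1
  Y(R8) = 0.07519 S between n3,n4
  Y(R9) = 0.0001218 S between n0,n2
  Y(R10) = 0.008547 S between n0,n4
  Y(R11) = 0.0007194 S between n0,n3
  Y(R12) = 0.0001060 S between n2,n4
  Y(R13) = 0.0002041 S between n2,n0
  Y(R14) = 0.5236 S between n4,n1
  Y(R15) = 0.0003425 S between n4,n0
  Y(R16) = 0.0002247 S between n2,n0
  Y(R17) = 0.0007299 S between n2,n0
  Y(R18) = 0.08333 S between n3,n1
  Iin: injects 0.457 A into n3 (from n0)
Assemble and solve the 4×4 MNA system:
  V(n1)=0.2911  V(n2)=0.3055  V(n3)=0.3060  V(n4)=0.2895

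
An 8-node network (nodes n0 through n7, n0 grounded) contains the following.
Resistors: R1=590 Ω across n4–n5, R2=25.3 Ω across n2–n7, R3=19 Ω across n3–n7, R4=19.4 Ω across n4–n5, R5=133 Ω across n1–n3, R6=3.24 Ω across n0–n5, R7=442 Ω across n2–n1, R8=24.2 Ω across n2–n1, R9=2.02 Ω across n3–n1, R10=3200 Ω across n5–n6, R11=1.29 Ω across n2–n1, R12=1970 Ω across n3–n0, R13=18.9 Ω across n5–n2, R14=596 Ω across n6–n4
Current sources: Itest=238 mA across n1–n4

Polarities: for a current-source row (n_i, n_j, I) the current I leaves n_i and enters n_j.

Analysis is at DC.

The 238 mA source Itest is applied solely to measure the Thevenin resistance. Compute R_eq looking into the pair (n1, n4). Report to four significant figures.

Element admittances at DC:
  Y(R1) = 0.001695 S between n4,n5
  Y(R2) = 0.03953 S between n2,n7
  Y(R3) = 0.05263 S between n3,n7
  Y(R4) = 0.05155 S between n4,n5
  Y(R5) = 0.007519 S between n1,n3
  Y(R6) = 0.3086 S between n0,n5
  Y(R7) = 0.002262 S between n2,n1
  Y(R8) = 0.04132 S between n2,n1
  Y(R9) = 0.4950 S between n3,n1
  Y(R10) = 0.0003125 S between n5,n6
  Y(R11) = 0.7752 S between n2,n1
  Y(R12) = 0.0005076 S between n3,n0
  Y(R13) = 0.05291 S between n5,n2
  Y(R14) = 0.001678 S between n6,n4
  Itest: injects 0.238 A into n4 (from n1)
Assemble and solve the 7×7 MNA system:
  V(n1)=-4.726  V(n2)=-4.445  V(n3)=-4.709  V(n4)=4.456  V(n5)=0.007745  V(n6)=3.758  V(n7)=-4.596

R_eq = 38.58 Ω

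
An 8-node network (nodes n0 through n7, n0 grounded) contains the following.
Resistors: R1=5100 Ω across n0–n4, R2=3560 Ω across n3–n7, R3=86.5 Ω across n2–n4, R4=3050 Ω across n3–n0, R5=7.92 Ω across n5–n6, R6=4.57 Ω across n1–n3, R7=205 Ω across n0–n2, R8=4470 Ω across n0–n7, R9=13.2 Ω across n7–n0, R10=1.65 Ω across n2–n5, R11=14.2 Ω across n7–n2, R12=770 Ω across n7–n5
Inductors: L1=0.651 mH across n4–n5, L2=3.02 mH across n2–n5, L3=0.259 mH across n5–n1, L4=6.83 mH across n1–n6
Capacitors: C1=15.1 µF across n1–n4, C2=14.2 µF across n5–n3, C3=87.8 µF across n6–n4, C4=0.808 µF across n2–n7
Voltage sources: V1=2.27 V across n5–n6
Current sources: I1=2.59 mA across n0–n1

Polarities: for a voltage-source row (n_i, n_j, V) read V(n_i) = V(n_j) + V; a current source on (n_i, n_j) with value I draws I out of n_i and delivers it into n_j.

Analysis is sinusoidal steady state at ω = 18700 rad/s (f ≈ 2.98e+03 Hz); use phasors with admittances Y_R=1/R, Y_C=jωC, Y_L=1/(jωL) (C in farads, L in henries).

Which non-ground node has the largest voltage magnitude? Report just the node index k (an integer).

1

MNA unknowns: 7 node voltages V₁..V_7 plus 1 source current (V1)
R1: Y=0.0001961+0.000j on G[0,4]
R2: Y=0.0002809+0.000j on G[3,7]
R3: Y=0.01156+0.000j on G[2,4]
R4: Y=0.0003279+0.000j on G[3,0]
R5: Y=0.1263+0.000j on G[5,6]
R6: Y=0.2188+0.000j on G[1,3]
L1: Y=0.000-0.08214j on G[4,5]
R7: Y=0.004878+0.000j on G[0,2]
L2: Y=0.000-0.01771j on G[2,5]
L3: Y=0.000-0.2065j on G[5,1]
R8: Y=0.0002237+0.000j on G[0,7]
R9: Y=0.07576+0.000j on G[7,0]
R10: Y=0.6061+0.000j on G[2,5]
R11: Y=0.07042+0.000j on G[7,2]
C1: Y=0.000+0.2824j on G[1,4]
C2: Y=0.000+0.2655j on G[5,3]
L4: Y=0.000-0.007830j on G[1,6]
R12: Y=0.001299+0.000j on G[7,5]
C3: Y=0.000+1.642j on G[6,4]
C4: Y=0.000+0.01511j on G[2,7]
V1: row V5−V6=2.27, i_V1 at 5,6
I1: z[0]−=0.00259, z[1]+=0.00259
solve → V1=-1.957-2.122j, V2=0.08957-0.009340j, V3=-1.747+0.1670j, V4=-2.203-0.3413j, V5=0.1396-0.001597j, V6=-2.130-0.001597j, V7=0.04156+0.0007597j
aux → i_V1=-0.8278+0.1204j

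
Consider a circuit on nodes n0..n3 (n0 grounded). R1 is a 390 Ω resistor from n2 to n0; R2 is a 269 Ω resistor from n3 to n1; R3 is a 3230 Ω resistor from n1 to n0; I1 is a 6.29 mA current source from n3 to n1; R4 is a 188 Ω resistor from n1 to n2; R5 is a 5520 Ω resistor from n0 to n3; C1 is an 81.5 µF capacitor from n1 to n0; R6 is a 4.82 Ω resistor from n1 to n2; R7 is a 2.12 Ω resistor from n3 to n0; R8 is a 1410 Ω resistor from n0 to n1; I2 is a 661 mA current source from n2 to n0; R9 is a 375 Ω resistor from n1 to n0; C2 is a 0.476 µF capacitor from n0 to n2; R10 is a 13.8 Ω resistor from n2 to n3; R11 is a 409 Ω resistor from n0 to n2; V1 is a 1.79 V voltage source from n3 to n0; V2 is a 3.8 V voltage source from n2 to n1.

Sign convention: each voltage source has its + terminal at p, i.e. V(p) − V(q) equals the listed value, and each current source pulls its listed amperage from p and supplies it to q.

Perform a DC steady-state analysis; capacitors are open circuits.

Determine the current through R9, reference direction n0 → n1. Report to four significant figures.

0.02554 A

Element admittances at DC:
  Y(R1) = 0.002564 S between n2,n0
  Y(R2) = 0.003717 S between n3,n1
  Y(R3) = 0.0003096 S between n1,n0
  I1: injects 0.00629 A into n1 (from n3)
  Y(R4) = 0.005319 S between n1,n2
  Y(R5) = 0.0001812 S between n0,n3
  Y(C1) = 0.000 S between n1,n0
  Y(R6) = 0.2075 S between n1,n2
  Y(R7) = 0.4717 S between n3,n0
  Y(R8) = 0.0007092 S between n0,n1
  I2: injects 0.661 A into n0 (from n2)
  Y(R9) = 0.002667 S between n1,n0
  Y(C2) = 0.000 S between n0,n2
  Y(R10) = 0.07246 S between n2,n3
  Y(R11) = 0.002445 S between n0,n2
  V1: constraint V(n3)−V(n0) = 1.79
  V2: constraint V(n2)−V(n1) = 3.8
Assemble and solve the 5×5 MNA system:
  V(n1)=-9.576  V(n2)=-5.776  V(n3)=1.790
  i(V1)=-1.441  i(V2)=-0.8924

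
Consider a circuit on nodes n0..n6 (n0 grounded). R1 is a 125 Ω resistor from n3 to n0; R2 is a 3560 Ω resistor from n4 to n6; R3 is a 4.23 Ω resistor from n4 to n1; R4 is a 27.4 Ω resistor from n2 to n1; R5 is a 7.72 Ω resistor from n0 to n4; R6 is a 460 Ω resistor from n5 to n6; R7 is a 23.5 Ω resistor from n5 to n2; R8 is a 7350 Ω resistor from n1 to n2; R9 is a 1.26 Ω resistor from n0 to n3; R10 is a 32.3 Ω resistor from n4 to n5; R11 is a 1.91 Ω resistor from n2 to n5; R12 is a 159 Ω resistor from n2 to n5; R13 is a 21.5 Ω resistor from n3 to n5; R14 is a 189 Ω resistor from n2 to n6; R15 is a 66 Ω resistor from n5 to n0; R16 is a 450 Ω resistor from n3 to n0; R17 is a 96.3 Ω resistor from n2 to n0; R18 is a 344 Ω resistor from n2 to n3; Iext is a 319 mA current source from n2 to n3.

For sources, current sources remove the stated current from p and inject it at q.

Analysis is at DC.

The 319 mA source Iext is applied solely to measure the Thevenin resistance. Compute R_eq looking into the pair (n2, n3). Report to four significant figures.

MNA unknowns: 6 node voltages V₁..V_6
R1: Y=0.008000 on G[3,0]
R2: Y=0.0002809 on G[4,6]
R3: Y=0.2364 on G[4,1]
R4: Y=0.03650 on G[2,1]
R5: Y=0.1295 on G[0,4]
R6: Y=0.002174 on G[5,6]
R7: Y=0.04255 on G[5,2]
R8: Y=0.0001361 on G[1,2]
R9: Y=0.7937 on G[0,3]
R10: Y=0.03096 on G[4,5]
R11: Y=0.5236 on G[2,5]
R12: Y=0.006289 on G[2,5]
R13: Y=0.04651 on G[3,5]
R14: Y=0.005291 on G[2,6]
R15: Y=0.01515 on G[5,0]
R16: Y=0.002222 on G[3,0]
R17: Y=0.01038 on G[2,0]
R18: Y=0.002907 on G[2,3]
Iext: z[2]−=0.319, z[3]+=0.319
solve → V1=-1.153, V2=-2.888, V3=0.2271, V4=-0.8839, V5=-2.512, V6=-2.710

R_eq = 9.766 Ω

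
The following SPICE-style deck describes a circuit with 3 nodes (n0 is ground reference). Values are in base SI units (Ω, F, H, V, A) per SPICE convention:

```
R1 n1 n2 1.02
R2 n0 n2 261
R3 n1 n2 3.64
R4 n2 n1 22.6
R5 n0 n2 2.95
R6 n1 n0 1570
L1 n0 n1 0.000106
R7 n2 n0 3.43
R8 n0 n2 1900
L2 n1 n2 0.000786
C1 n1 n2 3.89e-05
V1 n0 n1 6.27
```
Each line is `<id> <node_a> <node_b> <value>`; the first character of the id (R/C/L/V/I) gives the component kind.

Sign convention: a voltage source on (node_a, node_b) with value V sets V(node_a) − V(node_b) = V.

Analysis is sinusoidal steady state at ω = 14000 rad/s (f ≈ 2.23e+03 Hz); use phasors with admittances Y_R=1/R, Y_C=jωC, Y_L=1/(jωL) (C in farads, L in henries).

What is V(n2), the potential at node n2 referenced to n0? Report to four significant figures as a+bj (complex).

Element admittances at ω=14000 rad/s:
  Y(R1) = 0.9804+0.000j S between n1,n2
  Y(R2) = 0.003831+0.000j S between n0,n2
  Y(R3) = 0.2747+0.000j S between n1,n2
  Y(R4) = 0.04425+0.000j S between n2,n1
  Y(R5) = 0.3390+0.000j S between n0,n2
  Y(R6) = 0.0006369+0.000j S between n1,n0
  Y(L1) = 0.000-0.6739j S between n0,n1
  Y(R7) = 0.2915+0.000j S between n2,n0
  Y(R8) = 0.0005263+0.000j S between n0,n2
  Y(L2) = 0.000-0.09088j S between n1,n2
  Y(C1) = 0.000+0.5446j S between n1,n2
  V1: constraint V(n0)−V(n1) = 6.27
Assemble and solve the 3×3 MNA system:
  V(n1)=-6.270+0.000j  V(n2)=-4.319-0.4576j
  i(V1)=-2.746+3.935j

-4.319-0.4576j V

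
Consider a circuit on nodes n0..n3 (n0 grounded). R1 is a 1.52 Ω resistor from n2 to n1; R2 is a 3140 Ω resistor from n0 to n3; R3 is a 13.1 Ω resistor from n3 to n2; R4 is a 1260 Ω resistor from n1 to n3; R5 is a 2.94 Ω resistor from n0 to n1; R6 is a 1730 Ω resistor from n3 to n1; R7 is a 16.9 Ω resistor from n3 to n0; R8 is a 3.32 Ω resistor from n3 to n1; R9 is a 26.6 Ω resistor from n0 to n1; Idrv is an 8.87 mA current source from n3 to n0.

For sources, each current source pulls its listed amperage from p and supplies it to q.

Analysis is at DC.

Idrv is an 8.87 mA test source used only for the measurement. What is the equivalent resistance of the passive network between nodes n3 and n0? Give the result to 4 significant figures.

Apply KCL at each of the 3 non-ground nodes and solve the resulting linear system.
Node n1: branches {R1, R4, R5, R6, R8, R9} → V_1 = -0.01782
Node n2: branches {R1, R3} → V_2 = -0.01970
Node n3: branches {R2, R3, R4, R6, R7, R8, Idrv} → V_3 = -0.03596

R_eq = 4.054 Ω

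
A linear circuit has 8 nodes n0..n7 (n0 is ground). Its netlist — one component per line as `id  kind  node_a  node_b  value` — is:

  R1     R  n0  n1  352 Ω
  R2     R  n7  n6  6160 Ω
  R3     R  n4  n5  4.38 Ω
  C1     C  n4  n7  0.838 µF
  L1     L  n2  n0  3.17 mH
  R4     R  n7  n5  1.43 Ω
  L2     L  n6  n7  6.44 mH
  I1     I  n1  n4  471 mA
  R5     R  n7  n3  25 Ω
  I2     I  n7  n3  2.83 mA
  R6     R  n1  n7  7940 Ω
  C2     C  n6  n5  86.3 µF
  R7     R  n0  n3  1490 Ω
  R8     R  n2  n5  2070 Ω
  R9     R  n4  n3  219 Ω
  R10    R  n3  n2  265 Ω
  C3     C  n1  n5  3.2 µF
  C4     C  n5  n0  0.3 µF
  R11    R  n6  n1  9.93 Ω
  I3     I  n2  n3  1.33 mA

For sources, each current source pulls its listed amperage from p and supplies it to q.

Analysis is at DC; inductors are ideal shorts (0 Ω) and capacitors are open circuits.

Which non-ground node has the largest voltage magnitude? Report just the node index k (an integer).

4

Element admittances at DC:
  Y(R1) = 0.002841 S between n0,n1
  Y(R2) = 0.0001623 S between n7,n6
  Y(R3) = 0.2283 S between n4,n5
  Y(C1) = 0.000 S between n4,n7
  L1: short n2↔n0 (DC inductor)
  Y(R4) = 0.6993 S between n7,n5
  L2: short n6↔n7 (DC inductor)
  I1: injects 0.471 A into n4 (from n1)
  Y(R5) = 0.04000 S between n7,n3
  I2: injects 0.00283 A into n3 (from n7)
  Y(R6) = 0.0001259 S between n1,n7
  Y(C2) = 0.000 S between n6,n5
  Y(R7) = 0.0006711 S between n0,n3
  Y(R8) = 0.0004831 S between n2,n5
  Y(R9) = 0.004566 S between n4,n3
  Y(R10) = 0.003774 S between n3,n2
  Y(C3) = 0.000 S between n1,n5
  Y(C4) = 0.000 S between n5,n0
  Y(R11) = 0.1007 S between n6,n1
  I3: injects 0.00133 A into n3 (from n2)
Assemble and solve the 9×9 MNA system:
  V(n1)=-2.883  V(n2)=0.000  V(n3)=1.885  V(n4)=4.375  V(n5)=2.362  V(n6)=1.707  V(n7)=1.707
  i(L1)=0.006926  i(L2)=-0.4622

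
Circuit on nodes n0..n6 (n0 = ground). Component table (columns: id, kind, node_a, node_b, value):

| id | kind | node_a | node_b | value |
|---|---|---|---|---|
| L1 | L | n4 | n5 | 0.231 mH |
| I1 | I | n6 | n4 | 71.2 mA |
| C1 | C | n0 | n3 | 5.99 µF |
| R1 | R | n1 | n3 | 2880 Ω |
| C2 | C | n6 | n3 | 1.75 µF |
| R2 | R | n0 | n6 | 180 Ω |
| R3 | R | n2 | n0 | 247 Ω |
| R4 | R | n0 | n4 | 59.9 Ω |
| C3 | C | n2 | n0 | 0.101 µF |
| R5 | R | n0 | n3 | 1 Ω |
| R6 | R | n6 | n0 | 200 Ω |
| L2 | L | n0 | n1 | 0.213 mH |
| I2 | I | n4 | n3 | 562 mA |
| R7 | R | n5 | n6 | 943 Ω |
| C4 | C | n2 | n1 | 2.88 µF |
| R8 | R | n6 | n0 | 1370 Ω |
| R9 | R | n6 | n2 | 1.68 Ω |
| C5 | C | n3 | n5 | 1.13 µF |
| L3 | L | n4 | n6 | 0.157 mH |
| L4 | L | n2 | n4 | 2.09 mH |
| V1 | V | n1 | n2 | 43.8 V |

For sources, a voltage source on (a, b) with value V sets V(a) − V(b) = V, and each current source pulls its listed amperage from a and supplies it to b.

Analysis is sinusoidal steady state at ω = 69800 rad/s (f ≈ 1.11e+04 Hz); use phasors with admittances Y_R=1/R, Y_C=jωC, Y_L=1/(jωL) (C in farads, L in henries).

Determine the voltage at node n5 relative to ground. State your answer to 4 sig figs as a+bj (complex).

Apply KCL at each of the 6 non-ground nodes and solve the resulting linear system.
Node n1: branches {R1, L2, C4, V1} → V_1 = -11.91+79.64j
Node n2: branches {R3, C3, C4, R9, L4, V1} → V_2 = -55.71+79.64j
Node n3: branches {C1, R1, C2, R5, I2, C5} → V_3 = -3.963-0.3333j
Node n4: branches {L1, I1, R4, I2, L3, L4} → V_4 = -12.66+20.42j
Node n5: branches {L1, R7, C5} → V_5 = 37.65-71.35j
Node n6: branches {I1, C2, R2, R6, R7, R8, R9, L3} → V_6 = -47.35+81.41j
Source currents: i(V1)=-5.354-9.634j

37.65-71.35j V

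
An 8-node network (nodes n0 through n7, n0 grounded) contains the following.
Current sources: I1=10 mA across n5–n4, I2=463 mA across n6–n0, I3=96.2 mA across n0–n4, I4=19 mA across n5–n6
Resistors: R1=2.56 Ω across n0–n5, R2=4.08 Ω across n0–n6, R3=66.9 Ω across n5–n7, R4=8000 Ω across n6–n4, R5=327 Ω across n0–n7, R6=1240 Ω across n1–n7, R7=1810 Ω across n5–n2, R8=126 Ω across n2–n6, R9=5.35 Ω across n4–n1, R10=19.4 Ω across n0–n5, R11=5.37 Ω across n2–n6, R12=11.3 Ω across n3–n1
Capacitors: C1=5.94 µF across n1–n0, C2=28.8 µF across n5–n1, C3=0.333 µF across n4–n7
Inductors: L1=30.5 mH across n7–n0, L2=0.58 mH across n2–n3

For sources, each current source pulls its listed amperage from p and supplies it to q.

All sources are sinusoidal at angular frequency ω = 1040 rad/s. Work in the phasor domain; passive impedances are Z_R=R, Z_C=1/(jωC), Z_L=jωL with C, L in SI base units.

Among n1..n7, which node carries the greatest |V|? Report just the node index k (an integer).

Apply KCL at each of the 7 non-ground nodes and solve the resulting linear system.
Node n1: branches {C1, C2, R6, R9, R12} → V_1 = 0.2425-0.1554j
Node n2: branches {L2, R7, R8, R11} → V_2 = -0.8879-0.09656j
Node n3: branches {L2, R12} → V_3 = -0.8816-0.03656j
Node n4: branches {I1, R4, I3, R9, C3} → V_4 = 0.8089-0.1569j
Node n5: branches {I1, R1, C2, R3, R7, R10, I4} → V_5 = -0.05361+0.01904j
Node n6: branches {I2, R2, R4, R8, R11, I4} → V_6 = -1.403-0.04272j
Node n7: branches {R3, L1, R5, R6, C3} → V_7 = -0.01816-0.006733j

6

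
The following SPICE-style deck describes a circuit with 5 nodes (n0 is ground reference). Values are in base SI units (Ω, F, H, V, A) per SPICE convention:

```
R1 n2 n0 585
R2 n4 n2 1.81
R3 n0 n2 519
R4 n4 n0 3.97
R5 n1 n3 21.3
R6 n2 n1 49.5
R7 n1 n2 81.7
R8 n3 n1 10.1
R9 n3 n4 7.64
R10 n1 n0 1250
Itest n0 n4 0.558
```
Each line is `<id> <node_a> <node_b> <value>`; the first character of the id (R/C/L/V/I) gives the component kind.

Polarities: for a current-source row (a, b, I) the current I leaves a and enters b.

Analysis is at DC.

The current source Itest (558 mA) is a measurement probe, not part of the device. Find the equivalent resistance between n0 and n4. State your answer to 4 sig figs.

R_eq = 3.902 Ω

MNA unknowns: 4 node voltages V₁..V_4
R1: Y=0.001709 on G[2,0]
R2: Y=0.5525 on G[4,2]
R3: Y=0.001927 on G[0,2]
R4: Y=0.2519 on G[4,0]
R5: Y=0.04695 on G[1,3]
R6: Y=0.02020 on G[2,1]
R7: Y=0.01224 on G[1,2]
R8: Y=0.09901 on G[3,1]
R9: Y=0.1309 on G[3,4]
R10: Y=0.0008000 on G[1,0]
Itest: z[0]−=0.558, z[4]+=0.558
solve → V1=2.156, V2=2.163, V3=2.166, V4=2.177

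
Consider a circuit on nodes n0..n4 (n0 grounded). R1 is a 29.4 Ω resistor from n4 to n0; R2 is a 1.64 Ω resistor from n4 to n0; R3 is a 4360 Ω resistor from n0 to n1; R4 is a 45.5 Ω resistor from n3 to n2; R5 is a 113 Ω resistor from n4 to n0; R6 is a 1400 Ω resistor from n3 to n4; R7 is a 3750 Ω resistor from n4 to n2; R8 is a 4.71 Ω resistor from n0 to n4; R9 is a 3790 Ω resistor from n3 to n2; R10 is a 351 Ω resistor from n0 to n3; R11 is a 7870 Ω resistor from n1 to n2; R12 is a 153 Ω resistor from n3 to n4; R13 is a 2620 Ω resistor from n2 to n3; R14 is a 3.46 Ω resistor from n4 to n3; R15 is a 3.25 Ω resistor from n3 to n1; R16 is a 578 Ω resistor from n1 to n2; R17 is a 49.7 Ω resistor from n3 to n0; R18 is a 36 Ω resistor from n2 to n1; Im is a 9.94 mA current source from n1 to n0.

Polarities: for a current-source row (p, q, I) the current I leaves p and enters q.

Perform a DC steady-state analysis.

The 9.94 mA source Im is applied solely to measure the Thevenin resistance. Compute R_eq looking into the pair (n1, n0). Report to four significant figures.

Element admittances at DC:
  Y(R1) = 0.03401 S between n4,n0
  Y(R2) = 0.6098 S between n4,n0
  Y(R3) = 0.0002294 S between n0,n1
  Y(R4) = 0.02198 S between n3,n2
  Y(R5) = 0.008850 S between n4,n0
  Y(R6) = 0.0007143 S between n3,n4
  Y(R7) = 0.0002667 S between n4,n2
  Y(R8) = 0.2123 S between n0,n4
  Y(R9) = 0.0002639 S between n3,n2
  Y(R10) = 0.002849 S between n0,n3
  Y(R11) = 0.0001271 S between n1,n2
  Y(R12) = 0.006536 S between n3,n4
  Y(R13) = 0.0003817 S between n2,n3
  Y(R14) = 0.2890 S between n4,n3
  Y(R15) = 0.3077 S between n3,n1
  Y(R16) = 0.001730 S between n1,n2
  Y(R17) = 0.02012 S between n3,n0
  Y(R18) = 0.02778 S between n2,n1
  Im: injects 0.00994 A into n0 (from n1)
Assemble and solve the 4×4 MNA system:
  V(n1)=-0.07163  V(n2)=-0.05799  V(n3)=-0.04069  V(n4)=-0.01039

R_eq = 7.206 Ω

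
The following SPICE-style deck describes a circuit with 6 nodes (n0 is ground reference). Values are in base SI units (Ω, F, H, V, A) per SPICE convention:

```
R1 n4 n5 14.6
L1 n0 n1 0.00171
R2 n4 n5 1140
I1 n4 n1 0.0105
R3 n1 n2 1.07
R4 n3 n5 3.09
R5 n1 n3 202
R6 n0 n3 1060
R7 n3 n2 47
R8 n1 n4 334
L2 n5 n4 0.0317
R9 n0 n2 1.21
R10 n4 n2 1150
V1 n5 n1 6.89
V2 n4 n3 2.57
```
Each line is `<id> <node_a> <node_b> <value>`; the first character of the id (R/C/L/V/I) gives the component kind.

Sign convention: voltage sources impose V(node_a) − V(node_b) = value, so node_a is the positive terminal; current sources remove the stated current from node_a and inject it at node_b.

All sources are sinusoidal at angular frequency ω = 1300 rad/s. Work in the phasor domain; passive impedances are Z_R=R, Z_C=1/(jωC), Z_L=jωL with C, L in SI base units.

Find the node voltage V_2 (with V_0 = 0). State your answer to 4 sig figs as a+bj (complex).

Apply KCL at each of the 5 non-ground nodes and solve the resulting linear system.
Node n1: branches {L1, I1, R3, R5, R8, V1} → V_1 = -0.07368-0.07695j
Node n2: branches {R3, R7, R9, R10} → V_2 = 0.03521-0.04013j
Node n3: branches {R4, R5, R6, R7, V2} → V_3 = 5.844+0.01657j
Node n4: branches {R1, R2, I1, R8, L2, R10, V2} → V_4 = 8.414+0.01657j
Node n5: branches {R1, R2, R4, L2, V1} → V_5 = 6.816-0.07695j
Source currents: i(V1)=-0.2016-0.002014j, i(V2)=-0.1563+0.03195j

0.03521-0.04013j V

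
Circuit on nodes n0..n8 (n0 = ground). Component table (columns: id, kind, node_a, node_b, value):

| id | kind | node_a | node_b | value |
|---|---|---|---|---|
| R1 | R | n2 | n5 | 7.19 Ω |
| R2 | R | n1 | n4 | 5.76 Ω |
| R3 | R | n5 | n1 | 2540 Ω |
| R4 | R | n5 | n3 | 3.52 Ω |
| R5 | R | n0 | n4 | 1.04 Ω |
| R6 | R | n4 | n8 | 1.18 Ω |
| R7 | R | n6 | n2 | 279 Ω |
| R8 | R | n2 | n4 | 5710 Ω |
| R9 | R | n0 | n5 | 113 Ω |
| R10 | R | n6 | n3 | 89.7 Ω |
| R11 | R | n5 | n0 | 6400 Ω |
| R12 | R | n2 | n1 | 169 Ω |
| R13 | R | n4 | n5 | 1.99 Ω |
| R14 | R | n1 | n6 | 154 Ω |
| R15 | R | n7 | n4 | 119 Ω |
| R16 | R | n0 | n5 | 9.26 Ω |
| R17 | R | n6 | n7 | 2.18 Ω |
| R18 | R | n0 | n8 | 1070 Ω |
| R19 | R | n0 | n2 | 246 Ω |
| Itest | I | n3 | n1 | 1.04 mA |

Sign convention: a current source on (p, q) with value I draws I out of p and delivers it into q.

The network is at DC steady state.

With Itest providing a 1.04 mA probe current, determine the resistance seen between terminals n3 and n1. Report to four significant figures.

R_eq = 10.15 Ω

MNA unknowns: 8 node voltages V₁..V_8
R1: Y=0.1391 on G[2,5]
R2: Y=0.1736 on G[1,4]
R3: Y=0.0003937 on G[5,1]
R4: Y=0.2841 on G[5,3]
R5: Y=0.9615 on G[0,4]
R6: Y=0.8475 on G[4,8]
R7: Y=0.003584 on G[6,2]
R8: Y=0.0001751 on G[2,4]
R9: Y=0.008850 on G[0,5]
R10: Y=0.01115 on G[6,3]
R11: Y=0.0001563 on G[5,0]
R12: Y=0.005917 on G[2,1]
R13: Y=0.5025 on G[4,5]
R14: Y=0.006494 on G[1,6]
R15: Y=0.008403 on G[7,4]
R16: Y=0.1080 on G[0,5]
R17: Y=0.4587 on G[6,7]
R18: Y=0.0009346 on G[0,8]
R19: Y=0.004065 on G[0,2]
Itest: z[3]−=0.00104, z[1]+=0.00104
solve → V1=0.005680, V2=-0.001056, V3=-0.004880, V4=0.0001728, V5=-0.001385, V6=-0.0006745, V7=-0.0006593, V8=0.0001726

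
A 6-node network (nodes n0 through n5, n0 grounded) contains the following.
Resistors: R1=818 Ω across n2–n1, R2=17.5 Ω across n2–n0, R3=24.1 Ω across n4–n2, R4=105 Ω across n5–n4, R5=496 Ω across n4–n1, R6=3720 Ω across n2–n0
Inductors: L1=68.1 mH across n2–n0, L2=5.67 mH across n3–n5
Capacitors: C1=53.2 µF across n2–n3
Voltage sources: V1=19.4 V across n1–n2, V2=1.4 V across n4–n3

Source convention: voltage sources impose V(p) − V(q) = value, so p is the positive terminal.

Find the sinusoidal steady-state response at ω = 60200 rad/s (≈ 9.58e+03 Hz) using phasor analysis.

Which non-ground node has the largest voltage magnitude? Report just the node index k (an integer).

MNA unknowns: 5 node voltages V₁..V_5 plus 2 source currents (V1, V2)
R1: Y=0.001222+0.000j on G[2,1]
R2: Y=0.05714+0.000j on G[2,0]
L1: Y=0.000-0.0002439j on G[2,0]
R3: Y=0.04149+0.000j on G[4,2]
R4: Y=0.009524+0.000j on G[5,4]
R5: Y=0.002016+0.000j on G[4,1]
L2: Y=0.000-0.002930j on G[3,5]
R6: Y=0.0002688+0.000j on G[2,0]
C1: Y=0.000+3.203j on G[2,3]
V1: row V1−V2=19.4, i_V1 at 1,2
V2: row V4−V3=1.4, i_V2 at 4,3
solve → V1=19.40+0.000j, V2=0.000+0.000j, V3=-9.246e-05+0.006806j, V4=1.400+0.006806j, V5=1.279+0.4002j
aux → i_V1=-0.06001+1.372e-05j, i_V2=-0.02295+0.003451j

1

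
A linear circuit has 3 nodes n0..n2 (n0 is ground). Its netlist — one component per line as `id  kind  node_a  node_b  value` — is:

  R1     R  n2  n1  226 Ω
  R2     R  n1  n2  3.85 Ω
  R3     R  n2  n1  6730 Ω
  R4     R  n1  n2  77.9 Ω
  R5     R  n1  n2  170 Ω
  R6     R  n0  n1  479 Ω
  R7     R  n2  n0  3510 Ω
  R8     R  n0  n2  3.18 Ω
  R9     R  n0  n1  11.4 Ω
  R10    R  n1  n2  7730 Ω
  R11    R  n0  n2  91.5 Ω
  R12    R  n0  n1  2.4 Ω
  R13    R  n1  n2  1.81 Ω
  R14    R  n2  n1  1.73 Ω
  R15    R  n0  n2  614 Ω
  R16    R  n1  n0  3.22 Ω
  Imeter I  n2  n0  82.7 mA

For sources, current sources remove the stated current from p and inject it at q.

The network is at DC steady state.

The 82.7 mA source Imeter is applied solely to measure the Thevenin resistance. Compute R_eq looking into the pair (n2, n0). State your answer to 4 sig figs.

R_eq = 1.183 Ω

MNA unknowns: 2 node voltages V₁..V_2
R1: Y=0.004425 on G[2,1]
R2: Y=0.2597 on G[1,2]
R3: Y=0.0001486 on G[2,1]
R4: Y=0.01284 on G[1,2]
R5: Y=0.005882 on G[1,2]
R6: Y=0.002088 on G[0,1]
R7: Y=0.0002849 on G[2,0]
R8: Y=0.3145 on G[0,2]
R9: Y=0.08772 on G[0,1]
R10: Y=0.0001294 on G[1,2]
R11: Y=0.01093 on G[0,2]
R12: Y=0.4167 on G[0,1]
R13: Y=0.5525 on G[1,2]
R14: Y=0.5780 on G[2,1]
R15: Y=0.001629 on G[0,2]
R16: Y=0.3106 on G[1,0]
Imeter: z[2]−=0.0827, z[0]+=0.0827
solve → V1=-0.06202, V2=-0.09786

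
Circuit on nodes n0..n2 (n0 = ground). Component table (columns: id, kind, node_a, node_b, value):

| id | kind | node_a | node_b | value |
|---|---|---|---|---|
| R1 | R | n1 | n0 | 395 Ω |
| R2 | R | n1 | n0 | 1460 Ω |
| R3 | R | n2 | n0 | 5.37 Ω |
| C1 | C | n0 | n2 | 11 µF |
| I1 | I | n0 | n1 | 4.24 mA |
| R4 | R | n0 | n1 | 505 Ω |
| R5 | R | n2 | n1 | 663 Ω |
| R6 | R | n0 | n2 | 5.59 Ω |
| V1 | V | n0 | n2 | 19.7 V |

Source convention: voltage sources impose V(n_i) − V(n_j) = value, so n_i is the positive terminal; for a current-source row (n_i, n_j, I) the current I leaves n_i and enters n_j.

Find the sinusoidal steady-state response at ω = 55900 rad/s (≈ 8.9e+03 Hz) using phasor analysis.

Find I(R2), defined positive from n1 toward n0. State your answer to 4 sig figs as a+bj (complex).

MNA unknowns: 2 node voltages V₁..V_2 plus 1 source current (V1)
R1: Y=0.002532+0.000j on G[1,0]
R2: Y=0.0006849+0.000j on G[1,0]
R3: Y=0.1862+0.000j on G[2,0]
C1: Y=0.000+0.6149j on G[0,2]
I1: z[0]−=0.00424, z[1]+=0.00424
R4: Y=0.001980+0.000j on G[0,1]
R5: Y=0.001508+0.000j on G[2,1]
R6: Y=0.1789+0.000j on G[0,2]
V1: row V0−V2=19.7, i_V1 at 0,2
solve → V1=-3.799+0.000j, V2=-19.70+0.000j
aux → i_V1=-7.217-12.11j

-0.002602+0.000j A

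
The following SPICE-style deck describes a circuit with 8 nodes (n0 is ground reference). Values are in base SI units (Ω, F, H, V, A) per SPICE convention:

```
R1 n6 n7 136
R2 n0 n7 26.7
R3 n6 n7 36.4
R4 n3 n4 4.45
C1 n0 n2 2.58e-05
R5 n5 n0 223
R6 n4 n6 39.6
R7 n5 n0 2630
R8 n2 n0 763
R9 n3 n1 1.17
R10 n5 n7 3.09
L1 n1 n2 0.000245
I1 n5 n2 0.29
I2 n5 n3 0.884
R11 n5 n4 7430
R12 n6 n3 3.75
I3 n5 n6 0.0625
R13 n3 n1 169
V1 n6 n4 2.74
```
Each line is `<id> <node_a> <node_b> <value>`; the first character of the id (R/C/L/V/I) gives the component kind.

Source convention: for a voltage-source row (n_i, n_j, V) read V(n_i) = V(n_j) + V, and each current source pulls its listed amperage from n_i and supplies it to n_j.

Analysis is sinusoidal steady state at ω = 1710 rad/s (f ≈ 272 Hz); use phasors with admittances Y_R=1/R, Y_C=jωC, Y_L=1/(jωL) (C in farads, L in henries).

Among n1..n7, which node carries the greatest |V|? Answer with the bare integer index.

5

Apply KCL at each of the 7 non-ground nodes and solve the resulting linear system.
Node n1: branches {R9, L1, R13} → V_1 = 5.478-12.71j
Node n2: branches {C1, R8, L1, I1} → V_2 = 5.574-12.83j
Node n3: branches {R4, R9, I2, R12, R13} → V_3 = 5.807-12.44j
Node n4: branches {R4, R6, R11, V1} → V_4 = 3.097-11.97j
Node n5: branches {R5, R7, R10, I1, I2, R11, I3} → V_5 = -16.70-5.345j
Node n6: branches {R1, R3, R6, R12, I3, V1} → V_6 = 5.837-11.97j
Node n7: branches {R1, R2, R3, R10} → V_7 = -13.13-5.422j
Source currents: i(V1)=-0.6755+0.1039j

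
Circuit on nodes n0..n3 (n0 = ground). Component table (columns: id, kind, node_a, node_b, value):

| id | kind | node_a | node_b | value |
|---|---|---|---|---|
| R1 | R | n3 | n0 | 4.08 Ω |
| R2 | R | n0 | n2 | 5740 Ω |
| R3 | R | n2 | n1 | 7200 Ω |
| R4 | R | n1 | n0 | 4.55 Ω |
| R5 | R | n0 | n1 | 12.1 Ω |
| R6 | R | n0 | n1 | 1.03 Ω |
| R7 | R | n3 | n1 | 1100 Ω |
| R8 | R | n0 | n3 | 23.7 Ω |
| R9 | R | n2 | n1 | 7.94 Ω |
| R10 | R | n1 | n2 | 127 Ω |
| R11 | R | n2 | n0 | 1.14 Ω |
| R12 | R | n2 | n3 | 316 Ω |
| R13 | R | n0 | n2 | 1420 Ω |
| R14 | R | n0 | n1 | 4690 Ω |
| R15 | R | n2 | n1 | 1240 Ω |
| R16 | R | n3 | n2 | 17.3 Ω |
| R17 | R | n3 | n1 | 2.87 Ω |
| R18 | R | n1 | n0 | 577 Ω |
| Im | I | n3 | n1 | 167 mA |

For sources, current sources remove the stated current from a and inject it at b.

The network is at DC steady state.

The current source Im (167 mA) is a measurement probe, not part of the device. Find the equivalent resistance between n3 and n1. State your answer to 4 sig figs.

R_eq = 1.592 Ω

MNA unknowns: 3 node voltages V₁..V_3
R1: Y=0.2451 on G[3,0]
R2: Y=0.0001742 on G[0,2]
R3: Y=0.0001389 on G[2,1]
R4: Y=0.2198 on G[1,0]
R5: Y=0.08264 on G[0,1]
R6: Y=0.9709 on G[0,1]
R7: Y=0.0009091 on G[3,1]
R8: Y=0.04219 on G[0,3]
R9: Y=0.1259 on G[2,1]
R10: Y=0.007874 on G[1,2]
R11: Y=0.8772 on G[2,0]
R12: Y=0.003165 on G[2,3]
R13: Y=0.0007042 on G[0,2]
R14: Y=0.0002132 on G[0,1]
R15: Y=0.0008065 on G[2,1]
R16: Y=0.05780 on G[3,2]
R17: Y=0.3484 on G[3,1]
R18: Y=0.001733 on G[1,0]
Im: z[3]−=0.167, z[1]+=0.167
solve → V1=0.05203, V2=-0.005610, V3=-0.2138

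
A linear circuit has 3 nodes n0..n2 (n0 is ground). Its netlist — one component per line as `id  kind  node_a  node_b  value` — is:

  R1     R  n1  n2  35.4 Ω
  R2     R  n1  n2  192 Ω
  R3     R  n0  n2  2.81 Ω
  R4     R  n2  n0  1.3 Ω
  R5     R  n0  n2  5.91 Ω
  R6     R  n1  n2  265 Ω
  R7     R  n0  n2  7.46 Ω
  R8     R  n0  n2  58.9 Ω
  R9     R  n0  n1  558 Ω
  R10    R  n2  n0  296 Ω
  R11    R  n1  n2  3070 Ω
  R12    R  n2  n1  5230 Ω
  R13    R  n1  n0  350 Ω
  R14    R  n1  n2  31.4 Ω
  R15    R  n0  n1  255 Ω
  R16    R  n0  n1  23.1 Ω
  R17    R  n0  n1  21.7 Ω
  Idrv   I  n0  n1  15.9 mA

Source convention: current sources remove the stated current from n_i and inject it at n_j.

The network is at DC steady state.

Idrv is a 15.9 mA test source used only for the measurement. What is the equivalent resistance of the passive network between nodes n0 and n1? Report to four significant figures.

R_eq = 6.085 Ω

MNA unknowns: 2 node voltages V₁..V_2
R1: Y=0.02825 on G[1,2]
R2: Y=0.005208 on G[1,2]
R3: Y=0.3559 on G[0,2]
R4: Y=0.7692 on G[2,0]
R5: Y=0.1692 on G[0,2]
R6: Y=0.003774 on G[1,2]
R7: Y=0.1340 on G[0,2]
R8: Y=0.01698 on G[0,2]
R9: Y=0.001792 on G[0,1]
R10: Y=0.003378 on G[2,0]
R11: Y=0.0003257 on G[1,2]
R12: Y=0.0001912 on G[2,1]
R13: Y=0.002857 on G[1,0]
R14: Y=0.03185 on G[1,2]
R15: Y=0.003922 on G[0,1]
R16: Y=0.04329 on G[0,1]
R17: Y=0.04608 on G[0,1]
Idrv: z[0]−=0.0159, z[1]+=0.0159
solve → V1=0.09675, V2=0.004435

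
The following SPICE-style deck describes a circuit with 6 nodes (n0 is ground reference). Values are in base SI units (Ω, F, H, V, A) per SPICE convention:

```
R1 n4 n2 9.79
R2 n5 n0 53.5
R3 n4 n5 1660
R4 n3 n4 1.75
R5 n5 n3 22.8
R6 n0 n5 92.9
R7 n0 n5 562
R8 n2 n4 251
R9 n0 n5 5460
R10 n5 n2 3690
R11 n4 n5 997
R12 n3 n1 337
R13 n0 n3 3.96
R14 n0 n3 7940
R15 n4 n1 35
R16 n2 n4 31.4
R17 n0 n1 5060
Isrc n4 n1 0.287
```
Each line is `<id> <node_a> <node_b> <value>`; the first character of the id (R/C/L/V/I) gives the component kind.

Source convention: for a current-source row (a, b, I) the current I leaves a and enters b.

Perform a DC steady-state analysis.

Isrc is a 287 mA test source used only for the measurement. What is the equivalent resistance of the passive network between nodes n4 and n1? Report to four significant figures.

Apply KCL at each of the 5 non-ground nodes and solve the resulting linear system.
Node n1: branches {R12, R15, R17, Isrc} → V_1 = 8.992
Node n2: branches {R1, R8, R10, R16} → V_2 = -0.05598
Node n3: branches {R4, R5, R12, R13, R14} → V_3 = -0.006411
Node n4: branches {R1, R3, R4, R8, R11, R15, R16, Isrc} → V_4 = -0.05608
Node n5: branches {R2, R3, R5, R6, R7, R9, R10, R11} → V_5 = -0.005008

R_eq = 31.53 Ω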